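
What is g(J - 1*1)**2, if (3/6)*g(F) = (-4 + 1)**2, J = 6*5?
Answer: 324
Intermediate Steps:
J = 30
g(F) = 18 (g(F) = 2*(-4 + 1)**2 = 2*(-3)**2 = 2*9 = 18)
g(J - 1*1)**2 = 18**2 = 324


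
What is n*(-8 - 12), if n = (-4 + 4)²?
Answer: 0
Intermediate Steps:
n = 0 (n = 0² = 0)
n*(-8 - 12) = 0*(-8 - 12) = 0*(-20) = 0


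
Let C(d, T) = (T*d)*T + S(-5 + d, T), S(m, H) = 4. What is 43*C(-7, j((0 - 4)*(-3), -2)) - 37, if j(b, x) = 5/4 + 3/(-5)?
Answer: 3131/400 ≈ 7.8275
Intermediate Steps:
j(b, x) = 13/20 (j(b, x) = 5*(¼) + 3*(-⅕) = 5/4 - ⅗ = 13/20)
C(d, T) = 4 + d*T² (C(d, T) = (T*d)*T + 4 = d*T² + 4 = 4 + d*T²)
43*C(-7, j((0 - 4)*(-3), -2)) - 37 = 43*(4 - 7*(13/20)²) - 37 = 43*(4 - 7*169/400) - 37 = 43*(4 - 1183/400) - 37 = 43*(417/400) - 37 = 17931/400 - 37 = 3131/400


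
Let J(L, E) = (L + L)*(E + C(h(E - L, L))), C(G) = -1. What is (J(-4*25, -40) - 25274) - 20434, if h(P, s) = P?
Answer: -37508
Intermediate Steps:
J(L, E) = 2*L*(-1 + E) (J(L, E) = (L + L)*(E - 1) = (2*L)*(-1 + E) = 2*L*(-1 + E))
(J(-4*25, -40) - 25274) - 20434 = (2*(-4*25)*(-1 - 40) - 25274) - 20434 = (2*(-100)*(-41) - 25274) - 20434 = (8200 - 25274) - 20434 = -17074 - 20434 = -37508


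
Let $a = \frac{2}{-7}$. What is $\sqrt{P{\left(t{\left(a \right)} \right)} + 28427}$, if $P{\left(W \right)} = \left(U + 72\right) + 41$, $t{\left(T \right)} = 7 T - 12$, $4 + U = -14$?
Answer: $\sqrt{28522} \approx 168.88$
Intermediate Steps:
$U = -18$ ($U = -4 - 14 = -18$)
$a = - \frac{2}{7}$ ($a = 2 \left(- \frac{1}{7}\right) = - \frac{2}{7} \approx -0.28571$)
$t{\left(T \right)} = -12 + 7 T$
$P{\left(W \right)} = 95$ ($P{\left(W \right)} = \left(-18 + 72\right) + 41 = 54 + 41 = 95$)
$\sqrt{P{\left(t{\left(a \right)} \right)} + 28427} = \sqrt{95 + 28427} = \sqrt{28522}$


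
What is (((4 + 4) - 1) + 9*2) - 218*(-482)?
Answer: 105101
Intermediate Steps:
(((4 + 4) - 1) + 9*2) - 218*(-482) = ((8 - 1) + 18) + 105076 = (7 + 18) + 105076 = 25 + 105076 = 105101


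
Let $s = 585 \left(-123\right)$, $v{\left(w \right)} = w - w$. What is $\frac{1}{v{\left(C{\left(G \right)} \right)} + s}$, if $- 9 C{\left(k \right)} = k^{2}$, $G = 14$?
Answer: $- \frac{1}{71955} \approx -1.3898 \cdot 10^{-5}$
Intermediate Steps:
$C{\left(k \right)} = - \frac{k^{2}}{9}$
$v{\left(w \right)} = 0$
$s = -71955$
$\frac{1}{v{\left(C{\left(G \right)} \right)} + s} = \frac{1}{0 - 71955} = \frac{1}{-71955} = - \frac{1}{71955}$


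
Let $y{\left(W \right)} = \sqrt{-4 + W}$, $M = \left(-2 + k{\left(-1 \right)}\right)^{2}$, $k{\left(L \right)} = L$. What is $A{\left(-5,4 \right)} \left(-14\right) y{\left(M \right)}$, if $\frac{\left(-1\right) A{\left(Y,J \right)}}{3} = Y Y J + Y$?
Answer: $3990 \sqrt{5} \approx 8921.9$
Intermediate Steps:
$A{\left(Y,J \right)} = - 3 Y - 3 J Y^{2}$ ($A{\left(Y,J \right)} = - 3 \left(Y Y J + Y\right) = - 3 \left(Y^{2} J + Y\right) = - 3 \left(J Y^{2} + Y\right) = - 3 \left(Y + J Y^{2}\right) = - 3 Y - 3 J Y^{2}$)
$M = 9$ ($M = \left(-2 - 1\right)^{2} = \left(-3\right)^{2} = 9$)
$A{\left(-5,4 \right)} \left(-14\right) y{\left(M \right)} = \left(-3\right) \left(-5\right) \left(1 + 4 \left(-5\right)\right) \left(-14\right) \sqrt{-4 + 9} = \left(-3\right) \left(-5\right) \left(1 - 20\right) \left(-14\right) \sqrt{5} = \left(-3\right) \left(-5\right) \left(-19\right) \left(-14\right) \sqrt{5} = \left(-285\right) \left(-14\right) \sqrt{5} = 3990 \sqrt{5}$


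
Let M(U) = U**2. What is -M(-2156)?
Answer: -4648336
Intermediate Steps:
-M(-2156) = -1*(-2156)**2 = -1*4648336 = -4648336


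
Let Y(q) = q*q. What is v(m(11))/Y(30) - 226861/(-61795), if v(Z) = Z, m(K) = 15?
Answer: 2734691/741540 ≈ 3.6879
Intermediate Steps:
Y(q) = q²
v(m(11))/Y(30) - 226861/(-61795) = 15/(30²) - 226861/(-61795) = 15/900 - 226861*(-1/61795) = 15*(1/900) + 226861/61795 = 1/60 + 226861/61795 = 2734691/741540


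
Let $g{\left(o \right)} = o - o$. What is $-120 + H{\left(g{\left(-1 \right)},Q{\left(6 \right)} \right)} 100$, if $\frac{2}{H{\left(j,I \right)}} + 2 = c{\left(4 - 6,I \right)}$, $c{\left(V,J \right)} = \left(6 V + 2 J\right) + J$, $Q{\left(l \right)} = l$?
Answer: $-70$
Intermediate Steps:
$g{\left(o \right)} = 0$
$c{\left(V,J \right)} = 3 J + 6 V$ ($c{\left(V,J \right)} = \left(2 J + 6 V\right) + J = 3 J + 6 V$)
$H{\left(j,I \right)} = \frac{2}{-14 + 3 I}$ ($H{\left(j,I \right)} = \frac{2}{-2 + \left(3 I + 6 \left(4 - 6\right)\right)} = \frac{2}{-2 + \left(3 I + 6 \left(-2\right)\right)} = \frac{2}{-2 + \left(3 I - 12\right)} = \frac{2}{-2 + \left(-12 + 3 I\right)} = \frac{2}{-14 + 3 I}$)
$-120 + H{\left(g{\left(-1 \right)},Q{\left(6 \right)} \right)} 100 = -120 + \frac{2}{-14 + 3 \cdot 6} \cdot 100 = -120 + \frac{2}{-14 + 18} \cdot 100 = -120 + \frac{2}{4} \cdot 100 = -120 + 2 \cdot \frac{1}{4} \cdot 100 = -120 + \frac{1}{2} \cdot 100 = -120 + 50 = -70$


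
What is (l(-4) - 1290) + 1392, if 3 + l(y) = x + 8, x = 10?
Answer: 117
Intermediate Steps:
l(y) = 15 (l(y) = -3 + (10 + 8) = -3 + 18 = 15)
(l(-4) - 1290) + 1392 = (15 - 1290) + 1392 = -1275 + 1392 = 117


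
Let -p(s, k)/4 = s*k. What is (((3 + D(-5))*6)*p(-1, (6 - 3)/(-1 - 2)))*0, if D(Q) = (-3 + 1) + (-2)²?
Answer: 0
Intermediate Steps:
D(Q) = 2 (D(Q) = -2 + 4 = 2)
p(s, k) = -4*k*s (p(s, k) = -4*s*k = -4*k*s)
(((3 + D(-5))*6)*p(-1, (6 - 3)/(-1 - 2)))*0 = (((3 + 2)*6)*(-4*(6 - 3)/(-1 - 2)*(-1)))*0 = ((5*6)*(-4*3/(-3)*(-1)))*0 = (30*(-4*3*(-⅓)*(-1)))*0 = (30*(-4*(-1)*(-1)))*0 = (30*(-4))*0 = -120*0 = 0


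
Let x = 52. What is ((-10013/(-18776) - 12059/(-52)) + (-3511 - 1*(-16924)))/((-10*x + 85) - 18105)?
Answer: -1110229153/1508463840 ≈ -0.73600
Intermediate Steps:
((-10013/(-18776) - 12059/(-52)) + (-3511 - 1*(-16924)))/((-10*x + 85) - 18105) = ((-10013/(-18776) - 12059/(-52)) + (-3511 - 1*(-16924)))/((-10*52 + 85) - 18105) = ((-10013*(-1/18776) - 12059*(-1/52)) + (-3511 + 16924))/((-520 + 85) - 18105) = ((10013/18776 + 12059/52) + 13413)/(-435 - 18105) = (56735115/244088 + 13413)/(-18540) = (3330687459/244088)*(-1/18540) = -1110229153/1508463840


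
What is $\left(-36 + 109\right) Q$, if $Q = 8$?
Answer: $584$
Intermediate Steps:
$\left(-36 + 109\right) Q = \left(-36 + 109\right) 8 = 73 \cdot 8 = 584$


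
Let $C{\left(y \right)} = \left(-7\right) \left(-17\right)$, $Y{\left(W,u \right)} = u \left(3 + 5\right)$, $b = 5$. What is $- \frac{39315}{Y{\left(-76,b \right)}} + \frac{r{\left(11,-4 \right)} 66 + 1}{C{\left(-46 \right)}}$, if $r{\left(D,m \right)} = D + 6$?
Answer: $- \frac{926713}{952} \approx -973.44$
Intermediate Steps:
$r{\left(D,m \right)} = 6 + D$
$Y{\left(W,u \right)} = 8 u$ ($Y{\left(W,u \right)} = u 8 = 8 u$)
$C{\left(y \right)} = 119$
$- \frac{39315}{Y{\left(-76,b \right)}} + \frac{r{\left(11,-4 \right)} 66 + 1}{C{\left(-46 \right)}} = - \frac{39315}{8 \cdot 5} + \frac{\left(6 + 11\right) 66 + 1}{119} = - \frac{39315}{40} + \left(17 \cdot 66 + 1\right) \frac{1}{119} = \left(-39315\right) \frac{1}{40} + \left(1122 + 1\right) \frac{1}{119} = - \frac{7863}{8} + 1123 \cdot \frac{1}{119} = - \frac{7863}{8} + \frac{1123}{119} = - \frac{926713}{952}$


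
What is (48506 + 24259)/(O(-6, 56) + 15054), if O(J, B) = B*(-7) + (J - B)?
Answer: 14553/2920 ≈ 4.9839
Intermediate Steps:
O(J, B) = J - 8*B (O(J, B) = -7*B + (J - B) = J - 8*B)
(48506 + 24259)/(O(-6, 56) + 15054) = (48506 + 24259)/((-6 - 8*56) + 15054) = 72765/((-6 - 448) + 15054) = 72765/(-454 + 15054) = 72765/14600 = 72765*(1/14600) = 14553/2920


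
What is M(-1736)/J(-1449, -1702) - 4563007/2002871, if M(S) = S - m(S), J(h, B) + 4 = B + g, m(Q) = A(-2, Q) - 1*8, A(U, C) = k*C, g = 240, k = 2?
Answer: -5091187643/1468104443 ≈ -3.4679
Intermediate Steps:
A(U, C) = 2*C
m(Q) = -8 + 2*Q (m(Q) = 2*Q - 1*8 = 2*Q - 8 = -8 + 2*Q)
J(h, B) = 236 + B (J(h, B) = -4 + (B + 240) = -4 + (240 + B) = 236 + B)
M(S) = 8 - S (M(S) = S - (-8 + 2*S) = S + (8 - 2*S) = 8 - S)
M(-1736)/J(-1449, -1702) - 4563007/2002871 = (8 - 1*(-1736))/(236 - 1702) - 4563007/2002871 = (8 + 1736)/(-1466) - 4563007*1/2002871 = 1744*(-1/1466) - 4563007/2002871 = -872/733 - 4563007/2002871 = -5091187643/1468104443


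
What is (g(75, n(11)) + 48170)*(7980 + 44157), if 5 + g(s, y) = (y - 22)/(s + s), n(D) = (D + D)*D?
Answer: 12556275363/5 ≈ 2.5113e+9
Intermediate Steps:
n(D) = 2*D² (n(D) = (2*D)*D = 2*D²)
g(s, y) = -5 + (-22 + y)/(2*s) (g(s, y) = -5 + (y - 22)/(s + s) = -5 + (-22 + y)/((2*s)) = -5 + (-22 + y)*(1/(2*s)) = -5 + (-22 + y)/(2*s))
(g(75, n(11)) + 48170)*(7980 + 44157) = ((½)*(-22 + 2*11² - 10*75)/75 + 48170)*(7980 + 44157) = ((½)*(1/75)*(-22 + 2*121 - 750) + 48170)*52137 = ((½)*(1/75)*(-22 + 242 - 750) + 48170)*52137 = ((½)*(1/75)*(-530) + 48170)*52137 = (-53/15 + 48170)*52137 = (722497/15)*52137 = 12556275363/5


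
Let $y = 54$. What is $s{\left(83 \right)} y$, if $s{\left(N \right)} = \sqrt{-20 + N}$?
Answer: $162 \sqrt{7} \approx 428.61$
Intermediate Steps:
$s{\left(83 \right)} y = \sqrt{-20 + 83} \cdot 54 = \sqrt{63} \cdot 54 = 3 \sqrt{7} \cdot 54 = 162 \sqrt{7}$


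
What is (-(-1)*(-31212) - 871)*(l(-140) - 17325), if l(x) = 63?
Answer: 553816746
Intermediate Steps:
(-(-1)*(-31212) - 871)*(l(-140) - 17325) = (-(-1)*(-31212) - 871)*(63 - 17325) = (-1*31212 - 871)*(-17262) = (-31212 - 871)*(-17262) = -32083*(-17262) = 553816746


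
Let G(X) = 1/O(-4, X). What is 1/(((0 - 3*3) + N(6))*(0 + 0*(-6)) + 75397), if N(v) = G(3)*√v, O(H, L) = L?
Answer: 1/75397 ≈ 1.3263e-5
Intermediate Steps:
G(X) = 1/X
N(v) = √v/3
1/(((0 - 3*3) + N(6))*(0 + 0*(-6)) + 75397) = 1/(((0 - 3*3) + √6/3)*(0 + 0*(-6)) + 75397) = 1/(((0 - 9) + √6/3)*(0 + 0) + 75397) = 1/((-9 + √6/3)*0 + 75397) = 1/(0 + 75397) = 1/75397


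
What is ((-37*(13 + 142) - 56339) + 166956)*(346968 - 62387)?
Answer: 29847424442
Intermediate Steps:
((-37*(13 + 142) - 56339) + 166956)*(346968 - 62387) = ((-37*155 - 56339) + 166956)*284581 = ((-5735 - 56339) + 166956)*284581 = (-62074 + 166956)*284581 = 104882*284581 = 29847424442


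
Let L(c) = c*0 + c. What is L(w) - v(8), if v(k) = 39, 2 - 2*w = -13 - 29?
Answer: -17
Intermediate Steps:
w = 22 (w = 1 - (-13 - 29)/2 = 1 - 1/2*(-42) = 1 + 21 = 22)
L(c) = c (L(c) = 0 + c = c)
L(w) - v(8) = 22 - 1*39 = 22 - 39 = -17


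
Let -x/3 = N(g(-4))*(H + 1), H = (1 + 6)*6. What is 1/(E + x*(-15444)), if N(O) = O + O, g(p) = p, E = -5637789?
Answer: -1/21575997 ≈ -4.6348e-8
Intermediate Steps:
N(O) = 2*O
H = 42 (H = 7*6 = 42)
x = 1032 (x = -3*2*(-4)*(42 + 1) = -(-24)*43 = -3*(-344) = 1032)
1/(E + x*(-15444)) = 1/(-5637789 + 1032*(-15444)) = 1/(-5637789 - 15938208) = 1/(-21575997) = -1/21575997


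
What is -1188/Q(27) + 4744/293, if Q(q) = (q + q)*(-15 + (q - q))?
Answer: 77606/4395 ≈ 17.658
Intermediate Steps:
Q(q) = -30*q (Q(q) = (2*q)*(-15 + 0) = (2*q)*(-15) = -30*q)
-1188/Q(27) + 4744/293 = -1188/((-30*27)) + 4744/293 = -1188/(-810) + 4744*(1/293) = -1188*(-1/810) + 4744/293 = 22/15 + 4744/293 = 77606/4395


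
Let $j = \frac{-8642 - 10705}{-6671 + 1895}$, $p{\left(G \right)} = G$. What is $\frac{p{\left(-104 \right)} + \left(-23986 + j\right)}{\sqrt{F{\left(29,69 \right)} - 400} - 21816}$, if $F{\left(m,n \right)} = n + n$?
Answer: $\frac{104566354137}{94711685482} + \frac{38344831 i \sqrt{262}}{757693483856} \approx 1.104 + 0.00081915 i$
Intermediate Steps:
$F{\left(m,n \right)} = 2 n$
$j = \frac{6449}{1592}$ ($j = - \frac{19347}{-4776} = \left(-19347\right) \left(- \frac{1}{4776}\right) = \frac{6449}{1592} \approx 4.0509$)
$\frac{p{\left(-104 \right)} + \left(-23986 + j\right)}{\sqrt{F{\left(29,69 \right)} - 400} - 21816} = \frac{-104 + \left(-23986 + \frac{6449}{1592}\right)}{\sqrt{2 \cdot 69 - 400} - 21816} = \frac{-104 - \frac{38179263}{1592}}{\sqrt{138 - 400} - 21816} = - \frac{38344831}{1592 \left(\sqrt{-262} - 21816\right)} = - \frac{38344831}{1592 \left(i \sqrt{262} - 21816\right)} = - \frac{38344831}{1592 \left(-21816 + i \sqrt{262}\right)}$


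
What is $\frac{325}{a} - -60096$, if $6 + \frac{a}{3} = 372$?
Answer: $\frac{65985733}{1098} \approx 60096.0$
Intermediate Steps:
$a = 1098$ ($a = -18 + 3 \cdot 372 = -18 + 1116 = 1098$)
$\frac{325}{a} - -60096 = \frac{325}{1098} - -60096 = 325 \cdot \frac{1}{1098} + 60096 = \frac{325}{1098} + 60096 = \frac{65985733}{1098}$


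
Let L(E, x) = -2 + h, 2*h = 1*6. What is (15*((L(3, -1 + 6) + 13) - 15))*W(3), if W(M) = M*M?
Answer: -135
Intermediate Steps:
h = 3 (h = (1*6)/2 = (½)*6 = 3)
L(E, x) = 1 (L(E, x) = -2 + 3 = 1)
W(M) = M²
(15*((L(3, -1 + 6) + 13) - 15))*W(3) = (15*((1 + 13) - 15))*3² = (15*(14 - 15))*9 = (15*(-1))*9 = -15*9 = -135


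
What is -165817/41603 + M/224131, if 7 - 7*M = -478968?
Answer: -34318044752/9324521993 ≈ -3.6804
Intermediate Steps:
M = 68425 (M = 1 - ⅐*(-478968) = 1 + 68424 = 68425)
-165817/41603 + M/224131 = -165817/41603 + 68425/224131 = -34318044752/9324521993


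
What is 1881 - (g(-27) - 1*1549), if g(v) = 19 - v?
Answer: 3384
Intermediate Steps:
1881 - (g(-27) - 1*1549) = 1881 - ((19 - 1*(-27)) - 1*1549) = 1881 - ((19 + 27) - 1549) = 1881 - (46 - 1549) = 1881 - 1*(-1503) = 1881 + 1503 = 3384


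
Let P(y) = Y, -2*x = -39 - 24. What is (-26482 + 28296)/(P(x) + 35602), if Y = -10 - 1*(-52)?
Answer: 907/17822 ≈ 0.050892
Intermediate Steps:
Y = 42 (Y = -10 + 52 = 42)
x = 63/2 (x = -(-39 - 24)/2 = -1/2*(-63) = 63/2 ≈ 31.500)
P(y) = 42
(-26482 + 28296)/(P(x) + 35602) = (-26482 + 28296)/(42 + 35602) = 1814/35644 = 1814*(1/35644) = 907/17822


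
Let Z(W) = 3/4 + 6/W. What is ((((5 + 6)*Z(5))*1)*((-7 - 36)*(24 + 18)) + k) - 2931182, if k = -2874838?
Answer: -58447587/10 ≈ -5.8448e+6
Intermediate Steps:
Z(W) = ¾ + 6/W (Z(W) = 3*(¼) + 6/W = ¾ + 6/W)
((((5 + 6)*Z(5))*1)*((-7 - 36)*(24 + 18)) + k) - 2931182 = ((((5 + 6)*(¾ + 6/5))*1)*((-7 - 36)*(24 + 18)) - 2874838) - 2931182 = (((11*(¾ + 6*(⅕)))*1)*(-43*42) - 2874838) - 2931182 = (((11*(¾ + 6/5))*1)*(-1806) - 2874838) - 2931182 = (((11*(39/20))*1)*(-1806) - 2874838) - 2931182 = (((429/20)*1)*(-1806) - 2874838) - 2931182 = ((429/20)*(-1806) - 2874838) - 2931182 = (-387387/10 - 2874838) - 2931182 = -29135767/10 - 2931182 = -58447587/10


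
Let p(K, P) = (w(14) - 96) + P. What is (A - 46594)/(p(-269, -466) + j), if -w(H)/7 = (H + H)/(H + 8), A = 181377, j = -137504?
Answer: -1482613/1518824 ≈ -0.97616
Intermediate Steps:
w(H) = -14*H/(8 + H) (w(H) = -7*(H + H)/(H + 8) = -7*2*H/(8 + H) = -14*H/(8 + H))
p(K, P) = -1154/11 + P (p(K, P) = (-14*14/(8 + 14) - 96) + P = (-14*14/22 - 96) + P = (-14*14*1/22 - 96) + P = (-98/11 - 96) + P = -1154/11 + P)
(A - 46594)/(p(-269, -466) + j) = (181377 - 46594)/((-1154/11 - 466) - 137504) = 134783/(-6280/11 - 137504) = 134783/(-1518824/11) = 134783*(-11/1518824) = -1482613/1518824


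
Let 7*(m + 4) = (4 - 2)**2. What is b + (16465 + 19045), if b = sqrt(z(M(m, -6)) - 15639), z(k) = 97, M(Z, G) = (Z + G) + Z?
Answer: 35510 + I*sqrt(15542) ≈ 35510.0 + 124.67*I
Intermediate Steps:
m = -24/7 (m = -4 + (4 - 2)**2/7 = -4 + (1/7)*2**2 = -4 + (1/7)*4 = -4 + 4/7 = -24/7 ≈ -3.4286)
M(Z, G) = G + 2*Z (M(Z, G) = (G + Z) + Z = G + 2*Z)
b = I*sqrt(15542) (b = sqrt(97 - 15639) = sqrt(-15542) = I*sqrt(15542) ≈ 124.67*I)
b + (16465 + 19045) = I*sqrt(15542) + (16465 + 19045) = I*sqrt(15542) + 35510 = 35510 + I*sqrt(15542)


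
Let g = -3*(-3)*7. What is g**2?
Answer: 3969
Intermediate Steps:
g = 63 (g = 9*7 = 63)
g**2 = 63**2 = 3969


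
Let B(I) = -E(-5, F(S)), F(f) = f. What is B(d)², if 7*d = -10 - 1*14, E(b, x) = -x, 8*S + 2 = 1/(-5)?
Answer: 121/1600 ≈ 0.075625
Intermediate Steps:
S = -11/40 (S = -¼ + (1/(-5))/8 = -¼ + (1*(-⅕))/8 = -¼ + (⅛)*(-⅕) = -¼ - 1/40 = -11/40 ≈ -0.27500)
d = -24/7 (d = (-10 - 1*14)/7 = (-10 - 14)/7 = (⅐)*(-24) = -24/7 ≈ -3.4286)
B(I) = -11/40 (B(I) = -(-1)*(-11)/40 = -1*11/40 = -11/40)
B(d)² = (-11/40)² = 121/1600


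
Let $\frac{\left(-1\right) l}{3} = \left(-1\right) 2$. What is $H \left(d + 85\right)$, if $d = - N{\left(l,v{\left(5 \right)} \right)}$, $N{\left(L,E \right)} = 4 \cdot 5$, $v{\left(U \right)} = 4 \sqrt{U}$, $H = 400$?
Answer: $26000$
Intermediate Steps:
$l = 6$ ($l = - 3 \left(\left(-1\right) 2\right) = \left(-3\right) \left(-2\right) = 6$)
$N{\left(L,E \right)} = 20$
$d = -20$ ($d = \left(-1\right) 20 = -20$)
$H \left(d + 85\right) = 400 \left(-20 + 85\right) = 400 \cdot 65 = 26000$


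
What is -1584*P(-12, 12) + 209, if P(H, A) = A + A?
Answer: -37807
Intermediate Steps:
P(H, A) = 2*A
-1584*P(-12, 12) + 209 = -3168*12 + 209 = -1584*24 + 209 = -38016 + 209 = -37807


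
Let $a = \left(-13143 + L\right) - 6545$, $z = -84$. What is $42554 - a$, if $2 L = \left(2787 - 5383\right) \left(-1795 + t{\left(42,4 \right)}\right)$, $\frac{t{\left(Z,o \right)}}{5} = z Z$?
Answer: $-25164388$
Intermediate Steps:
$t{\left(Z,o \right)} = - 420 Z$ ($t{\left(Z,o \right)} = 5 \left(- 84 Z\right) = - 420 Z$)
$L = 25226630$ ($L = \frac{\left(2787 - 5383\right) \left(-1795 - 17640\right)}{2} = \frac{\left(-2596\right) \left(-1795 - 17640\right)}{2} = \frac{\left(-2596\right) \left(-19435\right)}{2} = \frac{1}{2} \cdot 50453260 = 25226630$)
$a = 25206942$ ($a = \left(-13143 + 25226630\right) - 6545 = 25213487 - 6545 = 25206942$)
$42554 - a = 42554 - 25206942 = -25164388$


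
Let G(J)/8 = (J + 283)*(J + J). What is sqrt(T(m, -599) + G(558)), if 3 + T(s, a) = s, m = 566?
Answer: sqrt(7509011) ≈ 2740.3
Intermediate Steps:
T(s, a) = -3 + s
G(J) = 16*J*(283 + J) (G(J) = 8*((J + 283)*(J + J)) = 8*((283 + J)*(2*J)) = 8*(2*J*(283 + J)) = 16*J*(283 + J))
sqrt(T(m, -599) + G(558)) = sqrt((-3 + 566) + 16*558*(283 + 558)) = sqrt(563 + 16*558*841) = sqrt(563 + 7508448) = sqrt(7509011)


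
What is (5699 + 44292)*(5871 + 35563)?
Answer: 2071327094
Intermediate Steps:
(5699 + 44292)*(5871 + 35563) = 49991*41434 = 2071327094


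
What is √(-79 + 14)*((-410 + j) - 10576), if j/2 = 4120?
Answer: -2746*I*√65 ≈ -22139.0*I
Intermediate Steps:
j = 8240 (j = 2*4120 = 8240)
√(-79 + 14)*((-410 + j) - 10576) = √(-79 + 14)*((-410 + 8240) - 10576) = √(-65)*(7830 - 10576) = (I*√65)*(-2746) = -2746*I*√65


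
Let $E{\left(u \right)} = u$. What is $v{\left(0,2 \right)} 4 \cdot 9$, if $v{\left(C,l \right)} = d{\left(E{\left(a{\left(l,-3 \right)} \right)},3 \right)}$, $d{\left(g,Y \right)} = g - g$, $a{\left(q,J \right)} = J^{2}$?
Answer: $0$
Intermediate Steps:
$d{\left(g,Y \right)} = 0$
$v{\left(C,l \right)} = 0$
$v{\left(0,2 \right)} 4 \cdot 9 = 0 \cdot 4 \cdot 9 = 0 \cdot 9 = 0$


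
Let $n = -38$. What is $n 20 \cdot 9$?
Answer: $-6840$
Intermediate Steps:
$n 20 \cdot 9 = \left(-38\right) 20 \cdot 9 = \left(-760\right) 9 = -6840$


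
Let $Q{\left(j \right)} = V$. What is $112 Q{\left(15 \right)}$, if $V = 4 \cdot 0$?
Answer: $0$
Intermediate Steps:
$V = 0$
$Q{\left(j \right)} = 0$
$112 Q{\left(15 \right)} = 112 \cdot 0 = 0$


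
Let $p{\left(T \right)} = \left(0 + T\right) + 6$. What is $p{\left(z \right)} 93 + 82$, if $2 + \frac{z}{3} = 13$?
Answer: $3709$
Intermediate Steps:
$z = 33$ ($z = -6 + 3 \cdot 13 = -6 + 39 = 33$)
$p{\left(T \right)} = 6 + T$ ($p{\left(T \right)} = T + 6 = 6 + T$)
$p{\left(z \right)} 93 + 82 = \left(6 + 33\right) 93 + 82 = 39 \cdot 93 + 82 = 3627 + 82 = 3709$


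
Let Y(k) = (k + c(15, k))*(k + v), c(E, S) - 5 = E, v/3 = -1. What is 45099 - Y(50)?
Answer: 41809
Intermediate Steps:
v = -3 (v = 3*(-1) = -3)
c(E, S) = 5 + E
Y(k) = (-3 + k)*(20 + k) (Y(k) = (k + (5 + 15))*(k - 3) = (k + 20)*(-3 + k) = (20 + k)*(-3 + k) = (-3 + k)*(20 + k))
45099 - Y(50) = 45099 - (-60 + 50² + 17*50) = 45099 - (-60 + 2500 + 850) = 45099 - 1*3290 = 45099 - 3290 = 41809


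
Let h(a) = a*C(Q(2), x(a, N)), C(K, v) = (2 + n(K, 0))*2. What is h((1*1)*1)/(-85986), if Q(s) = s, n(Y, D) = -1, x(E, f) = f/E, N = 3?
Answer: -1/42993 ≈ -2.3260e-5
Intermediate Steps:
C(K, v) = 2 (C(K, v) = (2 - 1)*2 = 1*2 = 2)
h(a) = 2*a (h(a) = a*2 = 2*a)
h((1*1)*1)/(-85986) = (2*((1*1)*1))/(-85986) = (2*(1*1))*(-1/85986) = (2*1)*(-1/85986) = 2*(-1/85986) = -1/42993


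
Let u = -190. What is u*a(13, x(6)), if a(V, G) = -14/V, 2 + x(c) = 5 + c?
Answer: 2660/13 ≈ 204.62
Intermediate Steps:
x(c) = 3 + c (x(c) = -2 + (5 + c) = 3 + c)
u*a(13, x(6)) = -(-2660)/13 = -190*(-14/13) = 2660/13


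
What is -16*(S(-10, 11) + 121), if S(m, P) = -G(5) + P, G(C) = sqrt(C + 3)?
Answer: -2112 + 32*sqrt(2) ≈ -2066.7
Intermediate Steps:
G(C) = sqrt(3 + C)
S(m, P) = P - 2*sqrt(2) (S(m, P) = -sqrt(3 + 5) + P = -sqrt(8) + P = -2*sqrt(2) + P = P - 2*sqrt(2))
-16*(S(-10, 11) + 121) = -16*((11 - 2*sqrt(2)) + 121) = -16*(132 - 2*sqrt(2)) = -2112 + 32*sqrt(2)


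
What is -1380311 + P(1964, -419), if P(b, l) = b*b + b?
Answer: 2478949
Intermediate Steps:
P(b, l) = b + b² (P(b, l) = b² + b = b + b²)
-1380311 + P(1964, -419) = -1380311 + 1964*(1 + 1964) = -1380311 + 1964*1965 = -1380311 + 3859260 = 2478949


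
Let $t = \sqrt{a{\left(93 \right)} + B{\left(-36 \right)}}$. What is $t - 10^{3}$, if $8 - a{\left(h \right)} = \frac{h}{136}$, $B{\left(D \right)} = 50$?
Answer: $-1000 + \frac{\sqrt{265030}}{68} \approx -992.43$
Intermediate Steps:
$a{\left(h \right)} = 8 - \frac{h}{136}$
$t = \frac{\sqrt{265030}}{68}$ ($t = \sqrt{\left(8 - \frac{93}{136}\right) + 50} = \sqrt{\frac{995}{136} + 50} = \sqrt{\frac{7795}{136}} = \frac{\sqrt{265030}}{68} \approx 7.5707$)
$t - 10^{3} = \frac{\sqrt{265030}}{68} - 10^{3} = \frac{\sqrt{265030}}{68} - 1000 = -1000 + \frac{\sqrt{265030}}{68}$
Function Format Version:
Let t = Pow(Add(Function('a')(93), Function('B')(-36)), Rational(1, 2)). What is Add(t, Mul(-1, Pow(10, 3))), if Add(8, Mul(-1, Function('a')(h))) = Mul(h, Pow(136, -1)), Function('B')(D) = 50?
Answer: Add(-1000, Mul(Rational(1, 68), Pow(265030, Rational(1, 2)))) ≈ -992.43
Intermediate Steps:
Function('a')(h) = Add(8, Mul(Rational(-1, 136), h)) (Function('a')(h) = Add(8, Mul(-1, Mul(h, Pow(136, -1)))) = Add(8, Mul(-1, Mul(h, Rational(1, 136)))) = Add(8, Mul(-1, Mul(Rational(1, 136), h))) = Add(8, Mul(Rational(-1, 136), h)))
t = Mul(Rational(1, 68), Pow(265030, Rational(1, 2))) (t = Pow(Add(Add(8, Mul(Rational(-1, 136), 93)), 50), Rational(1, 2)) = Pow(Add(Add(8, Rational(-93, 136)), 50), Rational(1, 2)) = Pow(Add(Rational(995, 136), 50), Rational(1, 2)) = Pow(Rational(7795, 136), Rational(1, 2)) = Mul(Rational(1, 68), Pow(265030, Rational(1, 2))) ≈ 7.5707)
Add(t, Mul(-1, Pow(10, 3))) = Add(Mul(Rational(1, 68), Pow(265030, Rational(1, 2))), Mul(-1, Pow(10, 3))) = Add(Mul(Rational(1, 68), Pow(265030, Rational(1, 2))), Mul(-1, 1000)) = Add(Mul(Rational(1, 68), Pow(265030, Rational(1, 2))), -1000) = Add(-1000, Mul(Rational(1, 68), Pow(265030, Rational(1, 2))))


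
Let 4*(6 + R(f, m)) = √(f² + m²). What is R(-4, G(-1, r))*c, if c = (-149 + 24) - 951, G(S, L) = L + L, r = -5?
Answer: 6456 - 538*√29 ≈ 3558.8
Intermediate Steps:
G(S, L) = 2*L
c = -1076 (c = -125 - 951 = -1076)
R(f, m) = -6 + √(f² + m²)/4
R(-4, G(-1, r))*c = (-6 + √((-4)² + (2*(-5))²)/4)*(-1076) = (-6 + √(16 + (-10)²)/4)*(-1076) = (-6 + √(16 + 100)/4)*(-1076) = (-6 + √116/4)*(-1076) = (-6 + (2*√29)/4)*(-1076) = (-6 + √29/2)*(-1076) = 6456 - 538*√29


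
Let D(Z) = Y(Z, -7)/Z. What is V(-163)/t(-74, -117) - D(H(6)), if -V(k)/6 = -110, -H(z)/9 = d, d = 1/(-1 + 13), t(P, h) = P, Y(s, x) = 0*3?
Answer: -330/37 ≈ -8.9189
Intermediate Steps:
Y(s, x) = 0
d = 1/12 ≈ 0.083333
H(z) = -3/4 (H(z) = -9*1/12 = -3/4)
V(k) = 660 (V(k) = -6*(-110) = 660)
D(Z) = 0 (D(Z) = 0/Z = 0)
V(-163)/t(-74, -117) - D(H(6)) = 660/(-74) - 1*0 = 660*(-1/74) + 0 = -330/37 + 0 = -330/37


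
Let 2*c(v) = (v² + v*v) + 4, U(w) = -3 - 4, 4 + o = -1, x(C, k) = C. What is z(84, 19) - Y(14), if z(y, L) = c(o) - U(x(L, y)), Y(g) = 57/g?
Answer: 419/14 ≈ 29.929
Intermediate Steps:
o = -5 (o = -4 - 1 = -5)
U(w) = -7
c(v) = 2 + v² (c(v) = ((v² + v*v) + 4)/2 = ((v² + v²) + 4)/2 = (2*v² + 4)/2 = (4 + 2*v²)/2 = 2 + v²)
z(y, L) = 34 (z(y, L) = (2 + (-5)²) - 1*(-7) = (2 + 25) + 7 = 27 + 7 = 34)
z(84, 19) - Y(14) = 34 - 57/14 = 419/14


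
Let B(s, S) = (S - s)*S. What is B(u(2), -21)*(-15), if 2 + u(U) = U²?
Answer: -7245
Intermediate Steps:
u(U) = -2 + U²
B(s, S) = S*(S - s)
B(u(2), -21)*(-15) = -21*(-21 - (-2 + 2²))*(-15) = -21*(-21 - (-2 + 4))*(-15) = -21*(-21 - 1*2)*(-15) = -21*(-21 - 2)*(-15) = -21*(-23)*(-15) = 483*(-15) = -7245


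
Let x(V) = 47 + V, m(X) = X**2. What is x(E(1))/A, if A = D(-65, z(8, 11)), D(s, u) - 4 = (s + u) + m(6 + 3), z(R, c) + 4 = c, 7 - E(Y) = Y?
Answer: 53/27 ≈ 1.9630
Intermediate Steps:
E(Y) = 7 - Y
z(R, c) = -4 + c
D(s, u) = 85 + s + u (D(s, u) = 4 + ((s + u) + (6 + 3)**2) = 4 + ((s + u) + 9**2) = 4 + ((s + u) + 81) = 4 + (81 + s + u) = 85 + s + u)
A = 27 (A = 85 - 65 + (-4 + 11) = 85 - 65 + 7 = 27)
x(E(1))/A = (47 + (7 - 1*1))/27 = (47 + (7 - 1))*(1/27) = (47 + 6)*(1/27) = 53*(1/27) = 53/27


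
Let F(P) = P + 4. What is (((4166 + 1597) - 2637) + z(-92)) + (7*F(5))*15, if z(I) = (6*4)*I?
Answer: 1863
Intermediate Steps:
F(P) = 4 + P
z(I) = 24*I
(((4166 + 1597) - 2637) + z(-92)) + (7*F(5))*15 = (((4166 + 1597) - 2637) + 24*(-92)) + (7*(4 + 5))*15 = ((5763 - 2637) - 2208) + (7*9)*15 = (3126 - 2208) + 63*15 = 918 + 945 = 1863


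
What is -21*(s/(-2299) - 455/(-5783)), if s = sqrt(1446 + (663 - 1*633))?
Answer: -9555/5783 + 126*sqrt(41)/2299 ≈ -1.3013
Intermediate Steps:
s = 6*sqrt(41) (s = sqrt(1446 + (663 - 633)) = sqrt(1446 + 30) = sqrt(1476) = 6*sqrt(41) ≈ 38.419)
-21*(s/(-2299) - 455/(-5783)) = -21*((6*sqrt(41))/(-2299) - 455/(-5783)) = -21*((6*sqrt(41))*(-1/2299) - 455*(-1/5783)) = -21*(-6*sqrt(41)/2299 + 455/5783) = -21*(455/5783 - 6*sqrt(41)/2299) = -9555/5783 + 126*sqrt(41)/2299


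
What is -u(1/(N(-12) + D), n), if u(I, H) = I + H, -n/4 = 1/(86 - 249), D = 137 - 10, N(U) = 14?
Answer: -727/22983 ≈ -0.031632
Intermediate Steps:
D = 127 (D = 137 - 1*10 = 137 - 10 = 127)
n = 4/163 (n = -4/(86 - 249) = -4/(-163) = -4*(-1/163) = 4/163 ≈ 0.024540)
u(I, H) = H + I
-u(1/(N(-12) + D), n) = -(4/163 + 1/(14 + 127)) = -(4/163 + 1/141) = -1*727/22983 = -727/22983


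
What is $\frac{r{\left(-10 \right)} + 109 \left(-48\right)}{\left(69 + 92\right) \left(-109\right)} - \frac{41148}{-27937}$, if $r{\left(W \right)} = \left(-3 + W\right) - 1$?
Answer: $\frac{124094822}{70038059} \approx 1.7718$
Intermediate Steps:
$r{\left(W \right)} = -4 + W$
$\frac{r{\left(-10 \right)} + 109 \left(-48\right)}{\left(69 + 92\right) \left(-109\right)} - \frac{41148}{-27937} = \frac{\left(-4 - 10\right) + 109 \left(-48\right)}{\left(69 + 92\right) \left(-109\right)} - \frac{41148}{-27937} = \frac{-14 - 5232}{161 \left(-109\right)} - - \frac{41148}{27937} = - \frac{5246}{-17549} + \frac{41148}{27937} = \left(-5246\right) \left(- \frac{1}{17549}\right) + \frac{41148}{27937} = \frac{5246}{17549} + \frac{41148}{27937} = \frac{124094822}{70038059}$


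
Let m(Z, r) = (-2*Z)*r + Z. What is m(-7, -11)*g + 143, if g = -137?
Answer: 22200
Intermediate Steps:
m(Z, r) = Z - 2*Z*r (m(Z, r) = -2*Z*r + Z = Z - 2*Z*r)
m(-7, -11)*g + 143 = -7*(1 - 2*(-11))*(-137) + 143 = -7*(1 + 22)*(-137) + 143 = -7*23*(-137) + 143 = -161*(-137) + 143 = 22057 + 143 = 22200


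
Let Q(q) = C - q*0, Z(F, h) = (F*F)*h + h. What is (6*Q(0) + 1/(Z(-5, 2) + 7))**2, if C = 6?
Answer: 4515625/3481 ≈ 1297.2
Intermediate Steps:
Z(F, h) = h + h*F**2 (Z(F, h) = F**2*h + h = h*F**2 + h = h + h*F**2)
Q(q) = 6 (Q(q) = 6 - q*0 = 6 - 1*0 = 6 + 0 = 6)
(6*Q(0) + 1/(Z(-5, 2) + 7))**2 = (6*6 + 1/(2*(1 + (-5)**2) + 7))**2 = (36 + 1/(2*(1 + 25) + 7))**2 = (36 + 1/(2*26 + 7))**2 = (36 + 1/(52 + 7))**2 = (36 + 1/59)**2 = (2125/59)**2 = 4515625/3481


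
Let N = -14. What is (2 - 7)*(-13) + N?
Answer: 51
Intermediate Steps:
(2 - 7)*(-13) + N = (2 - 7)*(-13) - 14 = -5*(-13) - 14 = 65 - 14 = 51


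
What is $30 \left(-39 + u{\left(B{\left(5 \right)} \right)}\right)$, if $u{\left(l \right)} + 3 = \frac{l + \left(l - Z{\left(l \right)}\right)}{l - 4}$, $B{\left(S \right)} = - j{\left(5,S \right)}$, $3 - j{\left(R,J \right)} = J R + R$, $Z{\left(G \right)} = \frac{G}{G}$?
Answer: $- \frac{27390}{23} \approx -1190.9$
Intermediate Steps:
$Z{\left(G \right)} = 1$
$j{\left(R,J \right)} = 3 - R - J R$ ($j{\left(R,J \right)} = 3 - \left(J R + R\right) = 3 - \left(R + J R\right) = 3 - R - J R$)
$B{\left(S \right)} = 2 + 5 S$ ($B{\left(S \right)} = - (3 - 5 - S 5) = - (3 - 5 - 5 S) = - (-2 - 5 S) = 2 + 5 S$)
$u{\left(l \right)} = -3 + \frac{-1 + 2 l}{-4 + l}$ ($u{\left(l \right)} = -3 + \frac{l + \left(l - 1\right)}{l - 4} = -3 + \frac{l + \left(l - 1\right)}{-4 + l} = -3 + \frac{l + \left(-1 + l\right)}{-4 + l} = -3 + \frac{-1 + 2 l}{-4 + l}$)
$30 \left(-39 + u{\left(B{\left(5 \right)} \right)}\right) = 30 \left(-39 + \frac{11 - \left(2 + 5 \cdot 5\right)}{-4 + \left(2 + 5 \cdot 5\right)}\right) = 30 \left(-39 + \frac{11 - \left(2 + 25\right)}{-4 + \left(2 + 25\right)}\right) = 30 \left(-39 + \frac{11 - 27}{-4 + 27}\right) = 30 \left(-39 + \frac{11 - 27}{23}\right) = 30 \left(-39 + \frac{1}{23} \left(-16\right)\right) = 30 \left(-39 - \frac{16}{23}\right) = 30 \left(- \frac{913}{23}\right) = - \frac{27390}{23}$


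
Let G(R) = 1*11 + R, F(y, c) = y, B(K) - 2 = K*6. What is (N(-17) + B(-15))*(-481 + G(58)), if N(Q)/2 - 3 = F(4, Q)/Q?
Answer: 577624/17 ≈ 33978.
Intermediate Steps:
B(K) = 2 + 6*K (B(K) = 2 + K*6 = 2 + 6*K)
G(R) = 11 + R
N(Q) = 6 + 8/Q (N(Q) = 6 + 2*(4/Q) = 6 + 8/Q)
(N(-17) + B(-15))*(-481 + G(58)) = ((6 + 8/(-17)) + (2 + 6*(-15)))*(-481 + (11 + 58)) = ((6 + 8*(-1/17)) + (2 - 90))*(-481 + 69) = ((6 - 8/17) - 88)*(-412) = (94/17 - 88)*(-412) = -1402/17*(-412) = 577624/17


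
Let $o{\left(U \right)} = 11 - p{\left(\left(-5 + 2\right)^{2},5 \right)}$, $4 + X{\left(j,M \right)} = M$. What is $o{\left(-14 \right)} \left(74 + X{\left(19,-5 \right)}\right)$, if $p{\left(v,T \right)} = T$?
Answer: $390$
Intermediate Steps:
$X{\left(j,M \right)} = -4 + M$
$o{\left(U \right)} = 6$ ($o{\left(U \right)} = 11 - 5 = 6$)
$o{\left(-14 \right)} \left(74 + X{\left(19,-5 \right)}\right) = 6 \left(74 - 9\right) = 6 \cdot 65 = 390$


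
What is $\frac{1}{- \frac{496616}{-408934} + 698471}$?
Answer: $\frac{204467}{142814518265} \approx 1.4317 \cdot 10^{-6}$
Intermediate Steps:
$\frac{1}{- \frac{496616}{-408934} + 698471} = \frac{1}{\left(-496616\right) \left(- \frac{1}{408934}\right) + 698471} = \frac{1}{\frac{248308}{204467} + 698471} = \frac{1}{\frac{142814518265}{204467}} = \frac{204467}{142814518265}$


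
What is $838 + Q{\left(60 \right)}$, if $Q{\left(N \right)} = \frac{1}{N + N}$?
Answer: $\frac{100561}{120} \approx 838.01$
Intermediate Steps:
$Q{\left(N \right)} = \frac{1}{2 N}$
$838 + Q{\left(60 \right)} = 838 + \frac{1}{2 \cdot 60} = 838 + \frac{1}{2} \cdot \frac{1}{60} = 838 + \frac{1}{120} = \frac{100561}{120}$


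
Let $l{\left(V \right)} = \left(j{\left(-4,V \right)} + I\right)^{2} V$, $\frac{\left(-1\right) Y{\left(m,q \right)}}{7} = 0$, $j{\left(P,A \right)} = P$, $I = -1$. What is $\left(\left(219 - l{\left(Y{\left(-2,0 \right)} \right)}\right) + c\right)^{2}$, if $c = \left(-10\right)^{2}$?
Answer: $101761$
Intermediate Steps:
$c = 100$
$Y{\left(m,q \right)} = 0$ ($Y{\left(m,q \right)} = \left(-7\right) 0 = 0$)
$l{\left(V \right)} = 25 V$ ($l{\left(V \right)} = \left(-4 - 1\right)^{2} V = \left(-5\right)^{2} V = 25 V$)
$\left(\left(219 - l{\left(Y{\left(-2,0 \right)} \right)}\right) + c\right)^{2} = \left(\left(219 - 25 \cdot 0\right) + 100\right)^{2} = \left(\left(219 - 0\right) + 100\right)^{2} = \left(\left(219 + 0\right) + 100\right)^{2} = \left(219 + 100\right)^{2} = 319^{2} = 101761$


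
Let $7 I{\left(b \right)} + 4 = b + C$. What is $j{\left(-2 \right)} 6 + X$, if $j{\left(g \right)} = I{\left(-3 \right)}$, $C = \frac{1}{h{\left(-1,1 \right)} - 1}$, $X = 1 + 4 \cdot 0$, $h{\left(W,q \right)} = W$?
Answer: $- \frac{38}{7} \approx -5.4286$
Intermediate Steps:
$X = 1$ ($X = 1 + 0 = 1$)
$C = - \frac{1}{2}$ ($C = \frac{1}{-1 - 1} = \frac{1}{-2} = - \frac{1}{2} \approx -0.5$)
$I{\left(b \right)} = - \frac{9}{14} + \frac{b}{7}$ ($I{\left(b \right)} = - \frac{4}{7} + \frac{b - \frac{1}{2}}{7} = - \frac{4}{7} + \frac{- \frac{1}{2} + b}{7} = - \frac{4}{7} + \left(- \frac{1}{14} + \frac{b}{7}\right) = - \frac{9}{14} + \frac{b}{7}$)
$j{\left(g \right)} = - \frac{15}{14}$ ($j{\left(g \right)} = - \frac{9}{14} + \frac{1}{7} \left(-3\right) = - \frac{9}{14} - \frac{3}{7} = - \frac{15}{14}$)
$j{\left(-2 \right)} 6 + X = \left(- \frac{15}{14}\right) 6 + 1 = - \frac{45}{7} + 1 = - \frac{38}{7}$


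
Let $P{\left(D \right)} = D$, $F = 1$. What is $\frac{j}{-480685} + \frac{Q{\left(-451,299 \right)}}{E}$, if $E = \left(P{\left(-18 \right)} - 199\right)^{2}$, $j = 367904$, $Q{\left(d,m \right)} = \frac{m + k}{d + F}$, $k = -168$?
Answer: $- \frac{1559193424987}{2037147836850} \approx -0.76538$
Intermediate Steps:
$Q{\left(d,m \right)} = \frac{-168 + m}{1 + d}$ ($Q{\left(d,m \right)} = \frac{m - 168}{d + 1} = \frac{-168 + m}{1 + d}$)
$E = 47089$ ($E = \left(-18 - 199\right)^{2} = \left(-217\right)^{2} = 47089$)
$\frac{j}{-480685} + \frac{Q{\left(-451,299 \right)}}{E} = \frac{367904}{-480685} + \frac{\frac{1}{1 - 451} \left(-168 + 299\right)}{47089} = 367904 \left(- \frac{1}{480685}\right) + \frac{1}{-450} \cdot 131 \cdot \frac{1}{47089} = - \frac{367904}{480685} + \left(- \frac{1}{450}\right) 131 \cdot \frac{1}{47089} = - \frac{367904}{480685} - \frac{131}{21190050} = - \frac{1559193424987}{2037147836850}$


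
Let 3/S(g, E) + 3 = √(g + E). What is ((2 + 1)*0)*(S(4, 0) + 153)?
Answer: 0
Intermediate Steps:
S(g, E) = 3/(-3 + √(E + g)) (S(g, E) = 3/(-3 + √(g + E)) = 3/(-3 + √(E + g)))
((2 + 1)*0)*(S(4, 0) + 153) = ((2 + 1)*0)*(3/(-3 + √(0 + 4)) + 153) = (3*0)*(3/(-3 + √4) + 153) = 0*(3/(-3 + 2) + 153) = 0*(3/(-1) + 153) = 0*(3*(-1) + 153) = 0*(-3 + 153) = 0*150 = 0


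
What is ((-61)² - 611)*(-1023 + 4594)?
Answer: 11105810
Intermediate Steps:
((-61)² - 611)*(-1023 + 4594) = (3721 - 611)*3571 = 3110*3571 = 11105810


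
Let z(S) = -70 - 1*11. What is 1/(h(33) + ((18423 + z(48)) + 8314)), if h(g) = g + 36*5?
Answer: 1/26869 ≈ 3.7218e-5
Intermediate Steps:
h(g) = 180 + g (h(g) = g + 180 = 180 + g)
z(S) = -81 (z(S) = -70 - 11 = -81)
1/(h(33) + ((18423 + z(48)) + 8314)) = 1/((180 + 33) + ((18423 - 81) + 8314)) = 1/(213 + (18342 + 8314)) = 1/(213 + 26656) = 1/26869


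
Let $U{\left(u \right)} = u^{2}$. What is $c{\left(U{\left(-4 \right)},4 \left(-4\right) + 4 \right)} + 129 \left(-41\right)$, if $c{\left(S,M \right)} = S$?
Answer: $-5273$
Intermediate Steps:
$c{\left(U{\left(-4 \right)},4 \left(-4\right) + 4 \right)} + 129 \left(-41\right) = \left(-4\right)^{2} + 129 \left(-41\right) = 16 - 5289 = -5273$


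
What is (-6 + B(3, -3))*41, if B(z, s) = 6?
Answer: 0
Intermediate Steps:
(-6 + B(3, -3))*41 = (-6 + 6)*41 = 0*41 = 0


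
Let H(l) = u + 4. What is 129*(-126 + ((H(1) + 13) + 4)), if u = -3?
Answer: -13932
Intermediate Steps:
H(l) = 1 (H(l) = -3 + 4 = 1)
129*(-126 + ((H(1) + 13) + 4)) = 129*(-126 + ((1 + 13) + 4)) = 129*(-126 + (14 + 4)) = 129*(-126 + 18) = 129*(-108) = -13932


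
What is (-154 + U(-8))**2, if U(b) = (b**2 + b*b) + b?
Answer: 1156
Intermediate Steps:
U(b) = b + 2*b**2 (U(b) = (b**2 + b**2) + b = 2*b**2 + b = b + 2*b**2)
(-154 + U(-8))**2 = (-154 - 8*(1 + 2*(-8)))**2 = (-154 - 8*(1 - 16))**2 = (-154 - 8*(-15))**2 = (-154 + 120)**2 = (-34)**2 = 1156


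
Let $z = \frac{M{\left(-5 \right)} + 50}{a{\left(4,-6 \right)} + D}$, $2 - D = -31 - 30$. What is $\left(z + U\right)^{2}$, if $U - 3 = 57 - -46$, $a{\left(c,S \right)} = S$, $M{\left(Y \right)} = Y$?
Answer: $\frac{4116841}{361} \approx 11404.0$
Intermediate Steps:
$D = 63$ ($D = 2 - \left(-31 - 30\right) = 2 - -61 = 2 + 61 = 63$)
$U = 106$ ($U = 3 + \left(57 - -46\right) = 3 + \left(57 + 46\right) = 3 + 103 = 106$)
$z = \frac{15}{19}$ ($z = \frac{-5 + 50}{-6 + 63} = \frac{45}{57} = 45 \cdot \frac{1}{57} = \frac{15}{19} \approx 0.78947$)
$\left(z + U\right)^{2} = \left(\frac{15}{19} + 106\right)^{2} = \left(\frac{2029}{19}\right)^{2} = \frac{4116841}{361}$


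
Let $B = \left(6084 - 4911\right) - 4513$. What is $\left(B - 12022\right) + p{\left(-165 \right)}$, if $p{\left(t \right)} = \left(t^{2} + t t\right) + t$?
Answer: $38923$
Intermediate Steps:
$p{\left(t \right)} = t + 2 t^{2}$ ($p{\left(t \right)} = \left(t^{2} + t^{2}\right) + t = 2 t^{2} + t = t + 2 t^{2}$)
$B = -3340$ ($B = 1173 - 4513 = -3340$)
$\left(B - 12022\right) + p{\left(-165 \right)} = \left(-3340 - 12022\right) - 165 \left(1 + 2 \left(-165\right)\right) = -15362 - 165 \left(1 - 330\right) = -15362 - -54285 = -15362 + 54285 = 38923$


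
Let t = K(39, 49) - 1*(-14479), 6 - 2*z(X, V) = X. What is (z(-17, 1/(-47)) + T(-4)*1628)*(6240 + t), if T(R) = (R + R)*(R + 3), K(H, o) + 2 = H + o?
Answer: 542407155/2 ≈ 2.7120e+8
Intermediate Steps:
K(H, o) = -2 + H + o (K(H, o) = -2 + (H + o) = -2 + H + o)
T(R) = 2*R*(3 + R) (T(R) = (2*R)*(3 + R) = 2*R*(3 + R))
z(X, V) = 3 - X/2
t = 14565 (t = (-2 + 39 + 49) - 1*(-14479) = 86 + 14479 = 14565)
(z(-17, 1/(-47)) + T(-4)*1628)*(6240 + t) = ((3 - 1/2*(-17)) + (2*(-4)*(3 - 4))*1628)*(6240 + 14565) = ((3 + 17/2) + (2*(-4)*(-1))*1628)*20805 = (23/2 + 8*1628)*20805 = (23/2 + 13024)*20805 = (26071/2)*20805 = 542407155/2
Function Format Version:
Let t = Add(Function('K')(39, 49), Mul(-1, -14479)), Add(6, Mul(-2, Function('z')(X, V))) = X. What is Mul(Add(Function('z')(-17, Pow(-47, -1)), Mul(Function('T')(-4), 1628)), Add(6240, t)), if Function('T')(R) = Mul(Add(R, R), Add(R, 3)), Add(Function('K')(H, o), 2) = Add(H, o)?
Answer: Rational(542407155, 2) ≈ 2.7120e+8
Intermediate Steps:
Function('K')(H, o) = Add(-2, H, o) (Function('K')(H, o) = Add(-2, Add(H, o)) = Add(-2, H, o))
Function('T')(R) = Mul(2, R, Add(3, R)) (Function('T')(R) = Mul(Mul(2, R), Add(3, R)) = Mul(2, R, Add(3, R)))
Function('z')(X, V) = Add(3, Mul(Rational(-1, 2), X))
t = 14565 (t = Add(Add(-2, 39, 49), Mul(-1, -14479)) = Add(86, 14479) = 14565)
Mul(Add(Function('z')(-17, Pow(-47, -1)), Mul(Function('T')(-4), 1628)), Add(6240, t)) = Mul(Add(Add(3, Mul(Rational(-1, 2), -17)), Mul(Mul(2, -4, Add(3, -4)), 1628)), Add(6240, 14565)) = Mul(Add(Add(3, Rational(17, 2)), Mul(Mul(2, -4, -1), 1628)), 20805) = Mul(Add(Rational(23, 2), Mul(8, 1628)), 20805) = Mul(Add(Rational(23, 2), 13024), 20805) = Mul(Rational(26071, 2), 20805) = Rational(542407155, 2)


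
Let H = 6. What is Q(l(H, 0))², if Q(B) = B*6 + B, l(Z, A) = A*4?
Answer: 0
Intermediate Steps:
l(Z, A) = 4*A
Q(B) = 7*B (Q(B) = 6*B + B = 7*B)
Q(l(H, 0))² = (7*(4*0))² = (7*0)² = 0² = 0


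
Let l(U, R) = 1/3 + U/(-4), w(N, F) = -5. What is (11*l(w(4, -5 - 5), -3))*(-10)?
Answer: -1045/6 ≈ -174.17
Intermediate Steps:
l(U, R) = ⅓ - U/4 (l(U, R) = 1*(⅓) + U*(-¼) = ⅓ - U/4)
(11*l(w(4, -5 - 5), -3))*(-10) = (11*(⅓ - ¼*(-5)))*(-10) = (11*(⅓ + 5/4))*(-10) = (11*(19/12))*(-10) = (209/12)*(-10) = -1045/6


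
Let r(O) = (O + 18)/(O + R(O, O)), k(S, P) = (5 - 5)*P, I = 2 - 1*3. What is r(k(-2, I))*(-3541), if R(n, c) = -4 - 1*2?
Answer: 10623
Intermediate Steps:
R(n, c) = -6 (R(n, c) = -4 - 2 = -6)
I = -1 (I = 2 - 3 = -1)
k(S, P) = 0 (k(S, P) = 0*P = 0)
r(O) = (18 + O)/(-6 + O) (r(O) = (O + 18)/(O - 6) = (18 + O)/(-6 + O))
r(k(-2, I))*(-3541) = ((18 + 0)/(-6 + 0))*(-3541) = (18/(-6))*(-3541) = -1/6*18*(-3541) = -3*(-3541) = 10623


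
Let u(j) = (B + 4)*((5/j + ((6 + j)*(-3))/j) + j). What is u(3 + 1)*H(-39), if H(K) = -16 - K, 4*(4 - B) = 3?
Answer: -6003/16 ≈ -375.19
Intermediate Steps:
B = 13/4 (B = 4 - 1/4*3 = 4 - 3/4 = 13/4 ≈ 3.2500)
u(j) = 29*j/4 + 145/(4*j) + 29*(-18 - 3*j)/(4*j) (u(j) = (13/4 + 4)*((5/j + ((6 + j)*(-3))/j) + j) = 29*((5/j + (-18 - 3*j)/j) + j)/4 = 29*(j + 5/j + (-18 - 3*j)/j)/4 = 29*j/4 + 145/(4*j) + 29*(-18 - 3*j)/(4*j))
u(3 + 1)*H(-39) = (29*(-13 + (3 + 1)*(-3 + (3 + 1)))/(4*(3 + 1)))*(-16 - 1*(-39)) = ((29/4)*(-13 + 4*(-3 + 4))/4)*(-16 + 39) = ((29/4)*(1/4)*(-13 + 4*1))*23 = ((29/4)*(1/4)*(-13 + 4))*23 = ((29/4)*(1/4)*(-9))*23 = -261/16*23 = -6003/16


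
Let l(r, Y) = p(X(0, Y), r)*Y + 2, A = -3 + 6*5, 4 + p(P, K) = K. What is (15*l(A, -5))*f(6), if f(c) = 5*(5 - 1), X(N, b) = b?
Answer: -33900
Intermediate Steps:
p(P, K) = -4 + K
f(c) = 20 (f(c) = 5*4 = 20)
A = 27 (A = -3 + 30 = 27)
l(r, Y) = 2 + Y*(-4 + r) (l(r, Y) = (-4 + r)*Y + 2 = Y*(-4 + r) + 2 = 2 + Y*(-4 + r))
(15*l(A, -5))*f(6) = (15*(2 - 5*(-4 + 27)))*20 = (15*(2 - 5*23))*20 = (15*(2 - 115))*20 = (15*(-113))*20 = -1695*20 = -33900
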